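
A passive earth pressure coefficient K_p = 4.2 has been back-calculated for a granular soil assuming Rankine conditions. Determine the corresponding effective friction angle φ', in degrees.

38.0°

K_p = (1+sin φ)/(1−sin φ) ⇒ sin φ = (K_p − 1)/(K_p + 1) = 0.6154.
φ = arcsin(0.6154) = 37.98°.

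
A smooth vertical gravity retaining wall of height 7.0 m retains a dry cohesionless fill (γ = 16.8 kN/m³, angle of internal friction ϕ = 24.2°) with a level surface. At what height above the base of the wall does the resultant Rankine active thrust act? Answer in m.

2.33 m

K_a = 0.4185.
The pressure distribution is triangular, so the resultant acts at H/3 above the base = 7.0/3 = 2.333 m.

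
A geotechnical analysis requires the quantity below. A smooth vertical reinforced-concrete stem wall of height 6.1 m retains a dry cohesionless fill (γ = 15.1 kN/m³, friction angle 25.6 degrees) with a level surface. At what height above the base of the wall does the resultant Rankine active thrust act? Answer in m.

2.03 m

K_a = 0.3966.
The pressure distribution is triangular, so the resultant acts at H/3 above the base = 6.1/3 = 2.033 m.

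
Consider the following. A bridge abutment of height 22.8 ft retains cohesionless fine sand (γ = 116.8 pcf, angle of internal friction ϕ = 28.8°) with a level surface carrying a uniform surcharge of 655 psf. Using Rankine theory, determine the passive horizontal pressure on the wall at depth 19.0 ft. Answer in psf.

K_p = (1 + sin φ)/(1 − sin φ) = 2.859.
σ_v = γz + q = 116.8 × 19.0 + 655 = 2874 psf.
σ_h = K_p σ_v = 2.859 × 2874 = 8218 psf.

8220 psf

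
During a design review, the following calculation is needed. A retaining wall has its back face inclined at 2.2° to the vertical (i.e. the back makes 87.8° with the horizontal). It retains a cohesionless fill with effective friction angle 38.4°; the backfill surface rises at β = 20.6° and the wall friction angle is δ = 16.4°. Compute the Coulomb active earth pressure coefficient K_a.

0.295

K_a = sin²(α+φ) / [sin²α · sin(α−δ) · (1 + √{sin(φ+δ)sin(φ−β) / (sin(α−δ)sin(α+β))})²].
With α = 87.8°, φ = 38.4°, δ = 16.4°, β = 20.6°: K_a = 0.2951.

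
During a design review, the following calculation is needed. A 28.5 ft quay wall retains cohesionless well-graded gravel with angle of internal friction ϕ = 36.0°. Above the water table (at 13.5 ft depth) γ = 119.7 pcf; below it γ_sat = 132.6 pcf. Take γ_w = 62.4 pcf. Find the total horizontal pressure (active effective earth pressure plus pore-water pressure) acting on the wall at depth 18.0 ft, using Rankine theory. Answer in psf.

782 psf

K_a = (1 − sin φ)/(1 + sin φ) = 0.2596.
γ' = 132.6 − 62.4 = 70.20 pcf.
Effective vertical stress at 18.0 ft: σ'_v = 119.7×13.5 + 70.20×4.50 = 1932 psf.
σ'_h = K_a σ'_v = 0.2596 × 1932 = 501.5 psf; u = γ_w × 4.50 = 280.8 psf.
Total σ_h = 501.5 + 280.8 = 782.3 psf.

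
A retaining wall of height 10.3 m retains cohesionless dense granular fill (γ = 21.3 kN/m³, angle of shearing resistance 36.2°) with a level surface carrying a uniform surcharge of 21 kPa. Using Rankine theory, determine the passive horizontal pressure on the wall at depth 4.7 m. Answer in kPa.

471 kPa

K_p = (1 + sin φ)/(1 − sin φ) = 3.885.
σ_v = γz + q = 21.3 × 4.7 + 21 = 121.1 kPa.
σ_h = K_p σ_v = 3.885 × 121.1 = 470.5 kPa.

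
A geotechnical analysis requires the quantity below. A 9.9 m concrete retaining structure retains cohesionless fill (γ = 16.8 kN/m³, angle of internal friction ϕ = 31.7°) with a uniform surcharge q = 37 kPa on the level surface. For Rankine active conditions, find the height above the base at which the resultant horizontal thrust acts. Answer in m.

K_a = 0.3111.
Triangular part P₁ = ½K_aγH² = 256.1 at H/3 = 3.300 m; rectangular part P₂ = K_a q H = 113.9 at H/2 = 4.950 m.
ȳ = (P₁·3.300 + P₂·4.950)/(P₁+P₂) = 3.808 m.

3.81 m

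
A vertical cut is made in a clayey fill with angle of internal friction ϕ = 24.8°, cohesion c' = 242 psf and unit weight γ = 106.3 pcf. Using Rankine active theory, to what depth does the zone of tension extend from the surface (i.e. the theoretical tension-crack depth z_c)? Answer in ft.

7.12 ft

K_a = tan²(45° − 24.8°/2) = 0.4090; √K_a = 0.6395.
The active pressure is zero where K_a γ z = 2c√K_a, so z_c = 2c/(γ√K_a) = 2×242/(106.3×0.6395) = 7.120 ft.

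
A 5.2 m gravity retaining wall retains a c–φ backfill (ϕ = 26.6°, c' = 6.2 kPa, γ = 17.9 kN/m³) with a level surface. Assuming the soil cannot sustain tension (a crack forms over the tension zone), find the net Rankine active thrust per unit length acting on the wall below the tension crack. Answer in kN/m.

K_a = 0.3814; √K_a = 0.6176.
Tension-crack depth z_c = 2c/(γ√K_a) = 2×6.2/(17.9×0.6176) = 1.122 m.
σ_a at base = K_a γ H − 2c√K_a = 0.3814×17.9×5.2 − 2×6.2×0.6176 = 27.85 kPa.
P_a = ½ × 27.85 × (H − z_c) = 0.5×27.85×4.078 = 56.78 kN/m.

56.8 kN/m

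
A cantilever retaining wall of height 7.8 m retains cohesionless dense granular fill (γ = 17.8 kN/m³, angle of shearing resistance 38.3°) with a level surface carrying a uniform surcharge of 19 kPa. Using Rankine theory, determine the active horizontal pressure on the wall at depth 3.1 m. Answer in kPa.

17.4 kPa

K_a = (1 − sin φ)/(1 + sin φ) = 0.2347.
σ_v = γz + q = 17.8 × 3.1 + 19 = 74.18 kPa.
σ_h = K_a σ_v = 0.2347 × 74.18 = 17.41 kPa.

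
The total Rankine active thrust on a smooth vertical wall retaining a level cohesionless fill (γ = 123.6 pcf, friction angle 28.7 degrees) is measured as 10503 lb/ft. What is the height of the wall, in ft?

22.0 ft

K_a = 0.3511. P_a = ½ K_a γ H² ⇒ H = √(2P_a/(K_a γ)).
H = √(2×10503/(0.3511×123.6)) = 22.00 ft.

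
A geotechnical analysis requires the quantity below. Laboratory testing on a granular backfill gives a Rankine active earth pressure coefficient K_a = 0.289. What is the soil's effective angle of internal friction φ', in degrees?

K_a = tan²(45° − φ/2) ⇒ 45° − φ/2 = arctan(√0.289) = 28.26°.
φ = 2(45° − 28.26°) = 33.48°.

33.5°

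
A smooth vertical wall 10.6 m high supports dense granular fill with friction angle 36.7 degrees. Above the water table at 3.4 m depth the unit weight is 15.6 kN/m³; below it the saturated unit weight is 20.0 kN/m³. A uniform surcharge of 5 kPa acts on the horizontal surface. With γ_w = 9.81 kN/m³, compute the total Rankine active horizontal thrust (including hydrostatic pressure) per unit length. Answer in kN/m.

K_a = tan²(45° − φ/2) = 0.2519.
γ' = 20.0 − 9.81 = 10.19 kN/m³. h₂ = H − d_w = 7.2 m.
σ'_h: at surface K_a·q = 1.259; at WT K_a(q+γd_w) = 14.62; at base K_a(q+γd_w+γ'h₂) = 33.10 kPa.
P₁ = ½(1.259+14.62)×3.4 = 26.99; P₂ = ½(14.62+33.10)×7.2 = 171.8; P_w = ½γ_w h₂² = 254.3.
Total = 26.99+171.8+254.3 = 453.0 kN/m.

453 kN/m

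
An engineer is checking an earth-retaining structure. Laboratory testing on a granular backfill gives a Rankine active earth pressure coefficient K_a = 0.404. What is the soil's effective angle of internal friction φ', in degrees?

25.1°

K_a = tan²(45° − φ/2) ⇒ 45° − φ/2 = arctan(√0.404) = 32.44°.
φ = 2(45° − 32.44°) = 25.12°.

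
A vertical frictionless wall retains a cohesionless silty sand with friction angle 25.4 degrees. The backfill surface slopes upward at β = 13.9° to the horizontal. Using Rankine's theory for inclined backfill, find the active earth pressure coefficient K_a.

K_a = cos β · (cos β − √(cos²β − cos²φ)) / (cos β + √(cos²β − cos²φ)).
cos β = 0.9707, cos φ = 0.9033, √(cos²β − cos²φ) = 0.3554.
K_a = 0.9707 × (0.9707 − 0.3554)/(0.9707 + 0.3554) = 0.4505.

0.450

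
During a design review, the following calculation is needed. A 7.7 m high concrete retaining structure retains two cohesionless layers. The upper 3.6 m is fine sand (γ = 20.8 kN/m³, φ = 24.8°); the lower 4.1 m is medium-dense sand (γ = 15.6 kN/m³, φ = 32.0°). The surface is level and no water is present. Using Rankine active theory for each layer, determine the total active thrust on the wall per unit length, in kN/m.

K_a1 = tan²(45°−24.8°/2) = 0.4090; K_a2 = tan²(45°−32.0°/2) = 0.3073.
Layer 1: σ at base = K_a1 γ₁ h₁ = 30.63 kPa; P₁ = ½×30.63×3.6 = 55.13.
Layer 2: σ_v at top = γ₁h₁ = 74.88; σ_h top = K_a2×74.88 = 23.01; σ_h base = K_a2×(74.88+15.6×4.1) = 42.66.
P₂ = ½(23.01+42.66)×4.1 = 134.6. Total P_a = 55.13+134.6 = 189.7 kN/m.

190 kN/m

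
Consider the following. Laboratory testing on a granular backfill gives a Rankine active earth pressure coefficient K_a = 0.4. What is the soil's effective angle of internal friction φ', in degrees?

25.4°

K_a = tan²(45° − φ/2) ⇒ 45° − φ/2 = arctan(√0.4) = 32.31°.
φ = 2(45° − 32.31°) = 25.38°.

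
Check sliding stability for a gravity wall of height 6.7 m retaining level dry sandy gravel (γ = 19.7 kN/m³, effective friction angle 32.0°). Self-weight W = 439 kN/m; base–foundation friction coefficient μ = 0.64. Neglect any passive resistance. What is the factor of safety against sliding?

2.07

K_a = tan²(45° − 32.0°/2) = 0.3073.
P_a = ½K_aγH² = 0.5×0.3073×19.7×6.7² = 135.9 kN/m, acting at H/3 = 2.233 m above the base.
FS_sliding = μW / P_a = 0.64×439 / 135.9 = 2.068.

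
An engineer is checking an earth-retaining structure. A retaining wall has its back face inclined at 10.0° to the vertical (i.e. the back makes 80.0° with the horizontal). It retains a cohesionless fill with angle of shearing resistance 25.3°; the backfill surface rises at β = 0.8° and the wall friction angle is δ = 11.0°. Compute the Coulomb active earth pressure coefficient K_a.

0.447

K_a = sin²(α+φ) / [sin²α · sin(α−δ) · (1 + √{sin(φ+δ)sin(φ−β) / (sin(α−δ)sin(α+β))})²].
With α = 80.0°, φ = 25.3°, δ = 11.0°, β = 0.8°: K_a = 0.4470.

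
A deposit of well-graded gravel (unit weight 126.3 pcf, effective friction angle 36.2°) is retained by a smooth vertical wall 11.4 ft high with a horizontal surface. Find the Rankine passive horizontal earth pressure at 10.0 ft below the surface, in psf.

K_p = (1 + sin φ)/(1 − sin φ) = 3.885.
σ_h = K_p γ z = 3.885 × 126.3 × 10.0 = 4907 psf.

4910 psf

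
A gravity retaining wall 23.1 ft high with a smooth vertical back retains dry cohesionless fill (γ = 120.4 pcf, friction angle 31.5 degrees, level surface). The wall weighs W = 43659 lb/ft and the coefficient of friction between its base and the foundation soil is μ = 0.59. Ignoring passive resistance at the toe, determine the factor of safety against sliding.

2.56

K_a = tan²(45° − 31.5°/2) = 0.3136.
P_a = ½K_aγH² = 0.5×0.3136×120.4×23.1² = 10070 lb/ft, acting at H/3 = 7.700 ft above the base.
FS_sliding = μW / P_a = 0.59×43659 / 10070 = 2.557.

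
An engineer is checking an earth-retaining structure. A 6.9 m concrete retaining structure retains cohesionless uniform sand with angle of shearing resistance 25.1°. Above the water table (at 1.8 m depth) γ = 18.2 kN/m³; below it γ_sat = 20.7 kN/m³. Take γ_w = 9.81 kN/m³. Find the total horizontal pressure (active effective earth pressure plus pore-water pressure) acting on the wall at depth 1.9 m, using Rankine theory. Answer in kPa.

14.7 kPa

K_a = (1 − sin φ)/(1 + sin φ) = 0.4043.
γ' = 20.7 − 9.81 = 10.89 kN/m³.
Effective vertical stress at 1.9 m: σ'_v = 18.2×1.8 + 10.89×0.1000 = 33.85 kPa.
σ'_h = K_a σ'_v = 0.4043 × 33.85 = 13.69 kPa; u = γ_w × 0.1000 = 0.9810 kPa.
Total σ_h = 13.69 + 0.9810 = 14.67 kPa.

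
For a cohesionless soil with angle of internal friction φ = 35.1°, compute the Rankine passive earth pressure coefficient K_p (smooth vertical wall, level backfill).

3.71

K_p = (1 + sin φ)/(1 − sin φ) = tan²(45° + 35.1°/2) = 3.706.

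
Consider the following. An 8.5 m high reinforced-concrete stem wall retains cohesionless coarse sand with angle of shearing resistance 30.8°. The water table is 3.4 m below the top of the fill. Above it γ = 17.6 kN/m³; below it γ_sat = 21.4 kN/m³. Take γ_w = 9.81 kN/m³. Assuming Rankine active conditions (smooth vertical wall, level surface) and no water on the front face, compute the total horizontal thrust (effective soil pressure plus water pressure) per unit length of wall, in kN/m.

308 kN/m

K_a = tan²(45° − φ/2) = 0.3227.
γ' = 21.4 − 9.81 = 11.59 kN/m³. Depth below WT = 5.1 m.
σ'_h at WT = K_a γ d_w = 19.31 kPa; at base = 19.31 + K_a γ' × 5.1 = 38.39 kPa.
P₁ (0–3.4 m) = ½×19.31×3.4 = 32.83. P₂ (3.4–8.5 m) = ½(19.31+38.39)×5.1 = 147.1.
P_w = ½ γ_w h₂² = 0.5×9.81×5.1² = 127.6. Total = 32.83+147.1+127.6 = 307.5 kN/m.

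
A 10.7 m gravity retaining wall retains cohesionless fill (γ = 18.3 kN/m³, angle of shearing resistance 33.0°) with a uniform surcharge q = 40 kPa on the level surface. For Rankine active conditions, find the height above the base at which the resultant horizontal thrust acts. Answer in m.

K_a = 0.2948.
Triangular part P₁ = ½K_aγH² = 308.8 at H/3 = 3.567 m; rectangular part P₂ = K_a q H = 126.2 at H/2 = 5.350 m.
ȳ = (P₁·3.567 + P₂·5.350)/(P₁+P₂) = 4.084 m.

4.08 m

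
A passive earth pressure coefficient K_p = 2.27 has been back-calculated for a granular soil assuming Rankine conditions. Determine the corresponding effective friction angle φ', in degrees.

22.9°

K_p = (1+sin φ)/(1−sin φ) ⇒ sin φ = (K_p − 1)/(K_p + 1) = 0.3884.
φ = arcsin(0.3884) = 22.85°.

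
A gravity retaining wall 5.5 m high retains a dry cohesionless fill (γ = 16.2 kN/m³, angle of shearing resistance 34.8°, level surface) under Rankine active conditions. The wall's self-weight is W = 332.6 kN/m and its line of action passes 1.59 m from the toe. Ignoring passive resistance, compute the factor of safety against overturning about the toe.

K_a = tan²(45° − 34.8°/2) = 0.2733.
P_a = ½K_aγH² = 0.5×0.2733×16.2×5.5² = 66.97 kN/m, acting at H/3 = 1.833 m above the base.
Overturning moment M_o = P_a × H/3 = 66.97 × 1.833 = 122.8.
Resisting moment M_r = W × 1.59 = 332.6 × 1.59 = 528.8.
FS_overturning = M_r/M_o = 528.8/122.8 = 4.307.

4.31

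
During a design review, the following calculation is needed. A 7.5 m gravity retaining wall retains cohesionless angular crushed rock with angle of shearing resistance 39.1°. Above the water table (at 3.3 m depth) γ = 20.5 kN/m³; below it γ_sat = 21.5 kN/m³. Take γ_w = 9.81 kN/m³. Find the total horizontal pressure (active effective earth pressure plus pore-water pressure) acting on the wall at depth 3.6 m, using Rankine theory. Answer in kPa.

19.1 kPa

K_a = (1 − sin φ)/(1 + sin φ) = 0.2265.
γ' = 21.5 − 9.81 = 11.69 kN/m³.
Effective vertical stress at 3.6 m: σ'_v = 20.5×3.3 + 11.69×0.300 = 71.16 kPa.
σ'_h = K_a σ'_v = 0.2265 × 71.16 = 16.12 kPa; u = γ_w × 0.300 = 2.943 kPa.
Total σ_h = 16.12 + 2.943 = 19.06 kPa.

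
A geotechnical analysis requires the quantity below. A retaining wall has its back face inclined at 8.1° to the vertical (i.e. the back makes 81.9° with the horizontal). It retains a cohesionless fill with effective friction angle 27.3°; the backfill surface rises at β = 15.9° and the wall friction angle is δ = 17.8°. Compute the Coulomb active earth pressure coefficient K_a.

K_a = sin²(α+φ) / [sin²α · sin(α−δ) · (1 + √{sin(φ+δ)sin(φ−β) / (sin(α−δ)sin(α+β))})²].
With α = 81.9°, φ = 27.3°, δ = 17.8°, β = 15.9°: K_a = 0.5188.

0.519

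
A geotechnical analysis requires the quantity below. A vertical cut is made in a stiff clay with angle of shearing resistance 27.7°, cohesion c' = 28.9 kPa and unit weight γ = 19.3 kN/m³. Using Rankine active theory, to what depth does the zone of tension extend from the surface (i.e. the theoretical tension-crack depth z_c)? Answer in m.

K_a = tan²(45° − 27.7°/2) = 0.3653; √K_a = 0.6044.
The active pressure is zero where K_a γ z = 2c√K_a, so z_c = 2c/(γ√K_a) = 2×28.9/(19.3×0.6044) = 4.955 m.

4.95 m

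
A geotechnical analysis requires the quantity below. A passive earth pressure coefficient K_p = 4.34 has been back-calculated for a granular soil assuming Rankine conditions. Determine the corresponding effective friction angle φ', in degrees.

K_p = (1+sin φ)/(1−sin φ) ⇒ sin φ = (K_p − 1)/(K_p + 1) = 0.6255.
φ = arcsin(0.6255) = 38.72°.

38.7°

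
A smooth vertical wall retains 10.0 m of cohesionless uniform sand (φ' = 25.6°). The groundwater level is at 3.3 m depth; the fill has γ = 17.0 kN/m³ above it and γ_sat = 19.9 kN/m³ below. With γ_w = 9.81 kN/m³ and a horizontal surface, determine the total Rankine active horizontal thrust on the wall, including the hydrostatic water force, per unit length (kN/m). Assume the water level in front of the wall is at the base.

K_a = tan²(45° − φ/2) = 0.3966.
γ' = 19.9 − 9.81 = 10.09 kN/m³. Depth below WT = 6.7 m.
σ'_h at WT = K_a γ d_w = 22.25 kPa; at base = 22.25 + K_a γ' × 6.7 = 49.06 kPa.
P₁ (0–3.3 m) = ½×22.25×3.3 = 36.71. P₂ (3.3–10.0 m) = ½(22.25+49.06)×6.7 = 238.9.
P_w = ½ γ_w h₂² = 0.5×9.81×6.7² = 220.2. Total = 36.71+238.9+220.2 = 495.8 kN/m.

496 kN/m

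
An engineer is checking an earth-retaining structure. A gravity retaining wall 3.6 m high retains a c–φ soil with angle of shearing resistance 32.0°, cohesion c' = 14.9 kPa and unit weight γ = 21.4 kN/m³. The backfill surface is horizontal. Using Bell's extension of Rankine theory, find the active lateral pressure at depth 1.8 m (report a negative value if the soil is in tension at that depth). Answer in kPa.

-4.68 kPa

K_a = (1 − sin φ)/(1 + sin φ) = 0.3073.
σ_a = K_a γ z − 2c√K_a = 0.3073×21.4×1.8 − 2×14.9×0.5543 = -4.683 kPa.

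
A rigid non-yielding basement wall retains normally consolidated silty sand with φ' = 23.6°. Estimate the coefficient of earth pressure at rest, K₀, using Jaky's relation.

0.600

K₀ = 1 − sin φ' = 1 − sin 23.6° = 0.5997.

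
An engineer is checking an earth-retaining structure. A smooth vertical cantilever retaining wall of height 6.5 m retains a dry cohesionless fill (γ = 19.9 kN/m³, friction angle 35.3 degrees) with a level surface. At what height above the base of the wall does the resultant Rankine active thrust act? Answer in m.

K_a = 0.2675.
The pressure distribution is triangular, so the resultant acts at H/3 above the base = 6.5/3 = 2.167 m.

2.17 m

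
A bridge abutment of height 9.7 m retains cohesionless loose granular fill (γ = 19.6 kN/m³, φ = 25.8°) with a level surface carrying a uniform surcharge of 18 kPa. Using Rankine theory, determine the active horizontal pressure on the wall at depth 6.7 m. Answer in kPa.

58.8 kPa

K_a = (1 − sin φ)/(1 + sin φ) = 0.3935.
σ_v = γz + q = 19.6 × 6.7 + 18 = 149.3 kPa.
σ_h = K_a σ_v = 0.3935 × 149.3 = 58.76 kPa.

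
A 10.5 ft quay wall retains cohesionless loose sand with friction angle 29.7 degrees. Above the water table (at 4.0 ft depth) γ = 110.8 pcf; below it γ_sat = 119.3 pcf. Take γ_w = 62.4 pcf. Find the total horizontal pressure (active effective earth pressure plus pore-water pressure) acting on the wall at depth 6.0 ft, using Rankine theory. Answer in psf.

K_a = (1 − sin φ)/(1 + sin φ) = 0.3374.
γ' = 119.3 − 62.4 = 56.90 pcf.
Effective vertical stress at 6.0 ft: σ'_v = 110.8×4.0 + 56.90×2.00 = 557.0 psf.
σ'_h = K_a σ'_v = 0.3374 × 557.0 = 187.9 psf; u = γ_w × 2.00 = 124.8 psf.
Total σ_h = 187.9 + 124.8 = 312.7 psf.

313 psf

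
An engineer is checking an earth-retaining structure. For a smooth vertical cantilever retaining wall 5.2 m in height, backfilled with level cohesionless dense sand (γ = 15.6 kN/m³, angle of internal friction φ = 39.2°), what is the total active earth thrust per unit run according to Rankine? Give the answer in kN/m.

K_a = tan²(45° − φ/2) = 0.2255.
P_a = ½ K_a γ H² = 0.5 × 0.2255 × 15.6 × 5.2² = 47.55 kN/m.

47.6 kN/m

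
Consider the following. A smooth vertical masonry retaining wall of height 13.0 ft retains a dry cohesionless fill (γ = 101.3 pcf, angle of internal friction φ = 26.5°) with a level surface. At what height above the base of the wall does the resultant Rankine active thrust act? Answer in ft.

4.33 ft

K_a = 0.3829.
The pressure distribution is triangular, so the resultant acts at H/3 above the base = 13.0/3 = 4.333 ft.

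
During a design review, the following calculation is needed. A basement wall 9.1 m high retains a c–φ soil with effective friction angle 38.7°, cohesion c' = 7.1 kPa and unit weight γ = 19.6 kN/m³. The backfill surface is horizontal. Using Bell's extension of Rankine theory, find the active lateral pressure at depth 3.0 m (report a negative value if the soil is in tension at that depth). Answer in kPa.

6.74 kPa

K_a = (1 − sin φ)/(1 + sin φ) = 0.2306.
σ_a = K_a γ z − 2c√K_a = 0.2306×19.6×3.0 − 2×7.1×0.4802 = 6.740 kPa.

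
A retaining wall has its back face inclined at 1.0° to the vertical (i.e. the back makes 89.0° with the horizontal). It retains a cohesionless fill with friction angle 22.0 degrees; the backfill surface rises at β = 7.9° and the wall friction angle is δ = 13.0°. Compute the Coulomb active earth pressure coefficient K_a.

K_a = sin²(α+φ) / [sin²α · sin(α−δ) · (1 + √{sin(φ+δ)sin(φ−β) / (sin(α−δ)sin(α+β))})²].
With α = 89.0°, φ = 22.0°, δ = 13.0°, β = 7.9°: K_a = 0.4712.

0.471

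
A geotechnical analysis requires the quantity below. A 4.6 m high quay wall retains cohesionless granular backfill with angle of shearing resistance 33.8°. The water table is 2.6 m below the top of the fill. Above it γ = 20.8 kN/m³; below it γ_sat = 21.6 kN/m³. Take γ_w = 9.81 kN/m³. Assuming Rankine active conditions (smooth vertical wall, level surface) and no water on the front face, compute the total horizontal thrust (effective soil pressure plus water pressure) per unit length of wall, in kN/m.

K_a = tan²(45° − φ/2) = 0.2851.
γ' = 21.6 − 9.81 = 11.79 kN/m³. Depth below WT = 2.0 m.
σ'_h at WT = K_a γ d_w = 15.42 kPa; at base = 15.42 + K_a γ' × 2.0 = 22.14 kPa.
P₁ (0–2.6 m) = ½×15.42×2.6 = 20.04. P₂ (2.6–4.6 m) = ½(15.42+22.14)×2.0 = 37.56.
P_w = ½ γ_w h₂² = 0.5×9.81×2.0² = 19.62. Total = 20.04+37.56+19.62 = 77.22 kN/m.

77.2 kN/m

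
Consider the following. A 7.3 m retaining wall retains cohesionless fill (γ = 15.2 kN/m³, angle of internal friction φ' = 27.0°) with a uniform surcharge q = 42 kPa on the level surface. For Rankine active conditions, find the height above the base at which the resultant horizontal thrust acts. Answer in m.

K_a = 0.3755.
Triangular part P₁ = ½K_aγH² = 152.1 at H/3 = 2.433 m; rectangular part P₂ = K_a q H = 115.1 at H/2 = 3.650 m.
ȳ = (P₁·2.433 + P₂·3.650)/(P₁+P₂) = 2.958 m.

2.96 m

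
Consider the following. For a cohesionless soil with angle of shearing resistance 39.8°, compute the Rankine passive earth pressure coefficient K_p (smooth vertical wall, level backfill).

K_p = (1 + sin φ)/(1 − sin φ) = tan²(45° + 39.8°/2) = 4.557.

4.56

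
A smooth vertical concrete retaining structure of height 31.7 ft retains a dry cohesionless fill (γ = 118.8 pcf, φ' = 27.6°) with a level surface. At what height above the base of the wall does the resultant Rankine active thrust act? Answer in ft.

10.6 ft

K_a = 0.3668.
The pressure distribution is triangular, so the resultant acts at H/3 above the base = 31.7/3 = 10.57 ft.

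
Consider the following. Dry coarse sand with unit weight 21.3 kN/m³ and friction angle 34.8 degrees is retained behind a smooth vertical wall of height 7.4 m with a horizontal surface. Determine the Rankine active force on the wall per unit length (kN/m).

159 kN/m

K_a = tan²(45° − φ/2) = 0.2733.
P_a = ½ K_a γ H² = 0.5 × 0.2733 × 21.3 × 7.4² = 159.4 kN/m.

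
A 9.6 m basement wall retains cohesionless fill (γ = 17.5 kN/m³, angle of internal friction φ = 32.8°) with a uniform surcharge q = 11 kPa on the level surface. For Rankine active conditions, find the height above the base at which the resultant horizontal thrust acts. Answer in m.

K_a = 0.2973.
Triangular part P₁ = ½K_aγH² = 239.7 at H/3 = 3.200 m; rectangular part P₂ = K_a q H = 31.39 at H/2 = 4.800 m.
ȳ = (P₁·3.200 + P₂·4.800)/(P₁+P₂) = 3.385 m.

3.39 m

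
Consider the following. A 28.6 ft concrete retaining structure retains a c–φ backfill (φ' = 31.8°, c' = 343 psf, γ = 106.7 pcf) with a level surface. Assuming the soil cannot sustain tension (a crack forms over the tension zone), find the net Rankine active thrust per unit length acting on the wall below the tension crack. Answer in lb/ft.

K_a = 0.3098; √K_a = 0.5566.
Tension-crack depth z_c = 2c/(γ√K_a) = 2×343/(106.7×0.5566) = 11.55 ft.
σ_a at base = K_a γ H − 2c√K_a = 0.3098×106.7×28.6 − 2×343×0.5566 = 563.6 psf.
P_a = ½ × 563.6 × (H − z_c) = 0.5×563.6×17.05 = 4804 lb/ft.

4800 lb/ft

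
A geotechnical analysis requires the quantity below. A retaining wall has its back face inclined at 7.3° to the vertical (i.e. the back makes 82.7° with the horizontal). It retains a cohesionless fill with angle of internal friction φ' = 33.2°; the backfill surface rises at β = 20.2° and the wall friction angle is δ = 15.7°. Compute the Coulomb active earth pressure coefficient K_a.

K_a = sin²(α+φ) / [sin²α · sin(α−δ) · (1 + √{sin(φ+δ)sin(φ−β) / (sin(α−δ)sin(α+β))})²].
With α = 82.7°, φ = 33.2°, δ = 15.7°, β = 20.2°: K_a = 0.4341.

0.434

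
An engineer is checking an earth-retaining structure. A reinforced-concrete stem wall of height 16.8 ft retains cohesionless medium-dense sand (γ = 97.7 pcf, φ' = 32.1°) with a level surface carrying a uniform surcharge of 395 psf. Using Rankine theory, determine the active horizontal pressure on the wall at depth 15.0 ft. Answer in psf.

K_a = (1 − sin φ)/(1 + sin φ) = 0.3060.
σ_v = γz + q = 97.7 × 15.0 + 395 = 1860 psf.
σ_h = K_a σ_v = 0.3060 × 1860 = 569.3 psf.

569 psf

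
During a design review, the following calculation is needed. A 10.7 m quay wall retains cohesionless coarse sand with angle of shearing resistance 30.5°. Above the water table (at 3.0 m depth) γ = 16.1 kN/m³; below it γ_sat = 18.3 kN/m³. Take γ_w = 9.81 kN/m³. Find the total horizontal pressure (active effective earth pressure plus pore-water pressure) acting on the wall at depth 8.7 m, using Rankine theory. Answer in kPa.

87.5 kPa

K_a = (1 − sin φ)/(1 + sin φ) = 0.3267.
γ' = 18.3 − 9.81 = 8.490 kN/m³.
Effective vertical stress at 8.7 m: σ'_v = 16.1×3.0 + 8.490×5.70 = 96.69 kPa.
σ'_h = K_a σ'_v = 0.3267 × 96.69 = 31.59 kPa; u = γ_w × 5.70 = 55.92 kPa.
Total σ_h = 31.59 + 55.92 = 87.50 kPa.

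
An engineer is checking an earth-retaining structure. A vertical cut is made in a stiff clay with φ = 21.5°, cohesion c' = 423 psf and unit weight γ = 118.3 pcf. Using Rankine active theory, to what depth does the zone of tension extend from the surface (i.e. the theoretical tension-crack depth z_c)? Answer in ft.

10.5 ft

K_a = tan²(45° − 21.5°/2) = 0.4636; √K_a = 0.6809.
The active pressure is zero where K_a γ z = 2c√K_a, so z_c = 2c/(γ√K_a) = 2×423/(118.3×0.6809) = 10.50 ft.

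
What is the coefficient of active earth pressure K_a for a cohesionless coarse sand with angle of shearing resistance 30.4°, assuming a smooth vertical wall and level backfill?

K_a = (1 − sin φ)/(1 + sin φ) = (1 − sin 30.4°)/(1 + sin 30.4°) = 0.3280.

0.328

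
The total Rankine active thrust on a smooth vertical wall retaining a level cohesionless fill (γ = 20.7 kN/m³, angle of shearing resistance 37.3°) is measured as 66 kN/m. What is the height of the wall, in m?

K_a = 0.2453. P_a = ½ K_a γ H² ⇒ H = √(2P_a/(K_a γ)).
H = √(2×66/(0.2453×20.7)) = 5.098 m.

5.10 m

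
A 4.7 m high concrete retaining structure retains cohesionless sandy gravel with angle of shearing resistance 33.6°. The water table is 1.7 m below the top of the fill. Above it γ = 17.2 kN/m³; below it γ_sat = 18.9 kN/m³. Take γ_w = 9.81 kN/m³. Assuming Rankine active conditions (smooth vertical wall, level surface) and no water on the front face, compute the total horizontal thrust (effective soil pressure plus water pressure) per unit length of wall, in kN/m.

K_a = tan²(45° − φ/2) = 0.2875.
γ' = 18.9 − 9.81 = 9.090 kN/m³. Depth below WT = 3.0 m.
σ'_h at WT = K_a γ d_w = 8.407 kPa; at base = 8.407 + K_a γ' × 3.0 = 16.25 kPa.
P₁ (0–1.7 m) = ½×8.407×1.7 = 7.146. P₂ (1.7–4.7 m) = ½(8.407+16.25)×3.0 = 36.98.
P_w = ½ γ_w h₂² = 0.5×9.81×3.0² = 44.14. Total = 7.146+36.98+44.14 = 88.27 kN/m.

88.3 kN/m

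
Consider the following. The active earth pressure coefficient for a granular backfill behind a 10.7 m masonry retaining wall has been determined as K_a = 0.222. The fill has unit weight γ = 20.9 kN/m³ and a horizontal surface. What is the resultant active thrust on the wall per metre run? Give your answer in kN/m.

P = ½ K_a γ H² = 0.5 × 0.222 × 20.9 × 10.7² = 265.6 kN/m.

266 kN/m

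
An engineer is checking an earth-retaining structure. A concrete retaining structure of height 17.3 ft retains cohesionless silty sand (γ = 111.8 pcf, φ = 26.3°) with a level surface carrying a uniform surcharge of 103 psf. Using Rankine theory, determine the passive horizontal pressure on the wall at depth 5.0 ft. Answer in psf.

1720 psf

K_p = (1 + sin φ)/(1 − sin φ) = 2.591.
σ_v = γz + q = 111.8 × 5.0 + 103 = 662.0 psf.
σ_h = K_p σ_v = 2.591 × 662.0 = 1715 psf.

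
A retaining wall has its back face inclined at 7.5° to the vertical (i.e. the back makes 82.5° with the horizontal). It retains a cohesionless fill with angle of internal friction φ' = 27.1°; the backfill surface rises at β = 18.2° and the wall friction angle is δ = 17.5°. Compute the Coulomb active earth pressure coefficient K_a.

0.547

K_a = sin²(α+φ) / [sin²α · sin(α−δ) · (1 + √{sin(φ+δ)sin(φ−β) / (sin(α−δ)sin(α+β))})²].
With α = 82.5°, φ = 27.1°, δ = 17.5°, β = 18.2°: K_a = 0.5472.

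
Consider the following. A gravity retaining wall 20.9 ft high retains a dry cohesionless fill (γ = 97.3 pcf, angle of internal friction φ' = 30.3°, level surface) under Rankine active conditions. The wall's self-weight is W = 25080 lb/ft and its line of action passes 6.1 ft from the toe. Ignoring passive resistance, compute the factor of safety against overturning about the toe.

K_a = tan²(45° − 30.3°/2) = 0.3293.
P_a = ½K_aγH² = 0.5×0.3293×97.3×20.9² = 6998 lb/ft, acting at H/3 = 6.967 ft above the base.
Overturning moment M_o = P_a × H/3 = 6998 × 6.967 = 48760.
Resisting moment M_r = W × 6.1 = 25080 × 6.1 = 153000.
FS_overturning = M_r/M_o = 153000/48760 = 3.138.

3.14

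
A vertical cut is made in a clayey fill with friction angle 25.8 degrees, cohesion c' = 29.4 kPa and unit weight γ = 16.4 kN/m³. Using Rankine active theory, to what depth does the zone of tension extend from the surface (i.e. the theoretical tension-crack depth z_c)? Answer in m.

5.72 m

K_a = tan²(45° − 25.8°/2) = 0.3935; √K_a = 0.6273.
The active pressure is zero where K_a γ z = 2c√K_a, so z_c = 2c/(γ√K_a) = 2×29.4/(16.4×0.6273) = 5.716 m.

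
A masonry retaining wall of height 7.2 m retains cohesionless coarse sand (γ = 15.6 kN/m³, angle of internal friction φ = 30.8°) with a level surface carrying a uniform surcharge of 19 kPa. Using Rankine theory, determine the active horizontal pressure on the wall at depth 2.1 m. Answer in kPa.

K_a = (1 − sin φ)/(1 + sin φ) = 0.3227.
σ_v = γz + q = 15.6 × 2.1 + 19 = 51.76 kPa.
σ_h = K_a σ_v = 0.3227 × 51.76 = 16.70 kPa.

16.7 kPa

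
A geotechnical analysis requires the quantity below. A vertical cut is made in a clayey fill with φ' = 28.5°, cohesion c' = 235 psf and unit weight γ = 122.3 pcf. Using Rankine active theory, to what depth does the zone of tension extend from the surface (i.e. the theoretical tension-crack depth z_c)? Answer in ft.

6.46 ft

K_a = tan²(45° − 28.5°/2) = 0.3540; √K_a = 0.5949.
The active pressure is zero where K_a γ z = 2c√K_a, so z_c = 2c/(γ√K_a) = 2×235/(122.3×0.5949) = 6.460 ft.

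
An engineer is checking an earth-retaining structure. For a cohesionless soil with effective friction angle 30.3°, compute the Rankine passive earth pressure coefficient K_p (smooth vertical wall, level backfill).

K_p = (1 + sin φ)/(1 − sin φ) = tan²(45° + 30.3°/2) = 3.037.

3.04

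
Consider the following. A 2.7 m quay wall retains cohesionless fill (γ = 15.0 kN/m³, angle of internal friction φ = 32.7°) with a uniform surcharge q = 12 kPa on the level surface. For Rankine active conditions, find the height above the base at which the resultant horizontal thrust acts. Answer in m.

1.07 m

K_a = 0.2985.
Triangular part P₁ = ½K_aγH² = 16.32 at H/3 = 0.9000 m; rectangular part P₂ = K_a q H = 9.671 at H/2 = 1.350 m.
ȳ = (P₁·0.9000 + P₂·1.350)/(P₁+P₂) = 1.067 m.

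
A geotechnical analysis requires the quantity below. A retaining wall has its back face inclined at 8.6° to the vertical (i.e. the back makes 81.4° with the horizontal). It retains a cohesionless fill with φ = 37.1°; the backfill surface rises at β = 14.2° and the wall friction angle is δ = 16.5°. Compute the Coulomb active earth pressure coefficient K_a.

K_a = sin²(α+φ) / [sin²α · sin(α−δ) · (1 + √{sin(φ+δ)sin(φ−β) / (sin(α−δ)sin(α+β))})²].
With α = 81.4°, φ = 37.1°, δ = 16.5°, β = 14.2°: K_a = 0.3453.

0.345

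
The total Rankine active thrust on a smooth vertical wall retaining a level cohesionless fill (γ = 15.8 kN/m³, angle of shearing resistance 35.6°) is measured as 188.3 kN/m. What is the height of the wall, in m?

K_a = 0.2641. P_a = ½ K_a γ H² ⇒ H = √(2P_a/(K_a γ)).
H = √(2×188.3/(0.2641×15.8)) = 9.500 m.

9.50 m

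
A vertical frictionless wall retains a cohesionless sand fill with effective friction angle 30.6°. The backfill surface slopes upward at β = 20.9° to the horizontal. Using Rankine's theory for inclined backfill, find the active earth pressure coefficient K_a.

0.411

K_a = cos β · (cos β − √(cos²β − cos²φ)) / (cos β + √(cos²β − cos²φ)).
cos β = 0.9342, cos φ = 0.8607, √(cos²β − cos²φ) = 0.3631.
K_a = 0.9342 × (0.9342 − 0.3631)/(0.9342 + 0.3631) = 0.4112.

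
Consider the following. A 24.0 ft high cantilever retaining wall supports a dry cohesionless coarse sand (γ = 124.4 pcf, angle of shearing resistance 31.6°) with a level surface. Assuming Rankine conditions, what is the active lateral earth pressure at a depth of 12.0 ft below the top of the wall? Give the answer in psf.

K_a = (1 − sin φ)/(1 + sin φ) = 0.3123.
σ_h = K_a γ z = 0.3123 × 124.4 × 12.0 = 466.3 psf.

466 psf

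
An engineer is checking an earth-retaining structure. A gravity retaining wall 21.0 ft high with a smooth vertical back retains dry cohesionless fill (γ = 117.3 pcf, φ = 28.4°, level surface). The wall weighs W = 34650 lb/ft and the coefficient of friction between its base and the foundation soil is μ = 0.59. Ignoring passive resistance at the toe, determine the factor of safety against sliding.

K_a = tan²(45° − 28.4°/2) = 0.3554.
P_a = ½K_aγH² = 0.5×0.3554×117.3×21.0² = 9191 lb/ft, acting at H/3 = 7.000 ft above the base.
FS_sliding = μW / P_a = 0.59×34650 / 9191 = 2.224.

2.22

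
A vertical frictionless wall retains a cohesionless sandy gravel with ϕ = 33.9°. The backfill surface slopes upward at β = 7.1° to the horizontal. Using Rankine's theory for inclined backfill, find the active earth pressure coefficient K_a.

0.290

K_a = cos β · (cos β − √(cos²β − cos²φ)) / (cos β + √(cos²β − cos²φ)).
cos β = 0.9923, cos φ = 0.8300, √(cos²β − cos²φ) = 0.5439.
K_a = 0.9923 × (0.9923 − 0.5439)/(0.9923 + 0.5439) = 0.2897.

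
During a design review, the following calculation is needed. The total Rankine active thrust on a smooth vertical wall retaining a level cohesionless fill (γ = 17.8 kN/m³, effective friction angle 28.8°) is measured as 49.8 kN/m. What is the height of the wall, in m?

4.00 m

K_a = 0.3498. P_a = ½ K_a γ H² ⇒ H = √(2P_a/(K_a γ)).
H = √(2×49.8/(0.3498×17.8)) = 4.000 m.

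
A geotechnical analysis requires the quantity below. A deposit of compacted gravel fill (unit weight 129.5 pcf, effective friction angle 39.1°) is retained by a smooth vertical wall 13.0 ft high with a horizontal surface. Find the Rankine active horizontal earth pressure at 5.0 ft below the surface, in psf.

147 psf

K_a = (1 − sin φ)/(1 + sin φ) = 0.2265.
σ_h = K_a γ z = 0.2265 × 129.5 × 5.0 = 146.6 psf.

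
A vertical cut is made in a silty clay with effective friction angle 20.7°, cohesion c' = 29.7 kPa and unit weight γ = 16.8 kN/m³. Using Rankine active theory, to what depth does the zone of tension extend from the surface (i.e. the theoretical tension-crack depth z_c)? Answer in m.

K_a = tan²(45° − 20.7°/2) = 0.4777; √K_a = 0.6911.
The active pressure is zero where K_a γ z = 2c√K_a, so z_c = 2c/(γ√K_a) = 2×29.7/(16.8×0.6911) = 5.116 m.

5.12 m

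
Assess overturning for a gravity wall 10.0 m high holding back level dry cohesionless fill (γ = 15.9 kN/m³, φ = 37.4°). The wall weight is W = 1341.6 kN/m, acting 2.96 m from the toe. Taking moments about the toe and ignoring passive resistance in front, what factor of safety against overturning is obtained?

K_a = tan²(45° − 37.4°/2) = 0.2443.
P_a = ½K_aγH² = 0.5×0.2443×15.9×10.0² = 194.2 kN/m, acting at H/3 = 3.333 m above the base.
Overturning moment M_o = P_a × H/3 = 194.2 × 3.333 = 647.3.
Resisting moment M_r = W × 2.96 = 1341.6 × 2.96 = 3971.
FS_overturning = M_r/M_o = 3971/647.3 = 6.135.

6.13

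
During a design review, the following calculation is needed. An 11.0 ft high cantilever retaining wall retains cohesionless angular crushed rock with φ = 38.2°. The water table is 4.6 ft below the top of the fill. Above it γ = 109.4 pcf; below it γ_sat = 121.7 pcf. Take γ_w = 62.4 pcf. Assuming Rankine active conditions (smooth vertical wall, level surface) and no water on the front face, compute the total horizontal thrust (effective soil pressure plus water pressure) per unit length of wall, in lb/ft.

2600 lb/ft

K_a = tan²(45° − φ/2) = 0.2358.
γ' = 121.7 − 62.4 = 59.30 pcf. Depth below WT = 6.4 ft.
σ'_h at WT = K_a γ d_w = 118.7 psf; at base = 118.7 + K_a γ' × 6.4 = 208.1 psf.
P₁ (0–4.6 ft) = ½×118.7×4.6 = 272.9. P₂ (4.6–11.0 ft) = ½(118.7+208.1)×6.4 = 1046.
P_w = ½ γ_w h₂² = 0.5×62.4×6.4² = 1278. Total = 272.9+1046+1278 = 2597 lb/ft.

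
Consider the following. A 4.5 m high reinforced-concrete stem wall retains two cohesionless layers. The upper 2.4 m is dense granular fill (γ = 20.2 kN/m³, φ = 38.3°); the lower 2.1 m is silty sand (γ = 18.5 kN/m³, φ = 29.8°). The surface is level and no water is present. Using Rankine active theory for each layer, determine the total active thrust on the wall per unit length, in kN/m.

61.6 kN/m

K_a1 = tan²(45°−38.3°/2) = 0.2347; K_a2 = tan²(45°−29.8°/2) = 0.3360.
Layer 1: σ at base = K_a1 γ₁ h₁ = 11.38 kPa; P₁ = ½×11.38×2.4 = 13.66.
Layer 2: σ_v at top = γ₁h₁ = 48.48; σ_h top = K_a2×48.48 = 16.29; σ_h base = K_a2×(48.48+18.5×2.1) = 29.35.
P₂ = ½(16.29+29.35)×2.1 = 47.92. Total P_a = 13.66+47.92 = 61.57 kN/m.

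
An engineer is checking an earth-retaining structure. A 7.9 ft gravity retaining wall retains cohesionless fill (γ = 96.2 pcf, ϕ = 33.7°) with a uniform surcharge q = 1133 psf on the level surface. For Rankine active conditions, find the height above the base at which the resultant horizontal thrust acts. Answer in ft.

K_a = 0.2863.
Triangular part P₁ = ½K_aγH² = 859.5 at H/3 = 2.633 ft; rectangular part P₂ = K_a q H = 2563 at H/2 = 3.950 ft.
ȳ = (P₁·2.633 + P₂·3.950)/(P₁+P₂) = 3.619 ft.

3.62 ft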